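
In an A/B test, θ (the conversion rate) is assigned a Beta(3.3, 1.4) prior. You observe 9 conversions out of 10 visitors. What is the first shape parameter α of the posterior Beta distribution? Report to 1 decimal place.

12.3

The Beta prior is conjugate to a Binomial/Bernoulli likelihood; the update adds successes to α and failures to β.
Posterior: Beta(α+k, β+n−k) = Beta(3.3+9, 1.4+1) = Beta(12.3, 2.4).
Posterior α = 12.3.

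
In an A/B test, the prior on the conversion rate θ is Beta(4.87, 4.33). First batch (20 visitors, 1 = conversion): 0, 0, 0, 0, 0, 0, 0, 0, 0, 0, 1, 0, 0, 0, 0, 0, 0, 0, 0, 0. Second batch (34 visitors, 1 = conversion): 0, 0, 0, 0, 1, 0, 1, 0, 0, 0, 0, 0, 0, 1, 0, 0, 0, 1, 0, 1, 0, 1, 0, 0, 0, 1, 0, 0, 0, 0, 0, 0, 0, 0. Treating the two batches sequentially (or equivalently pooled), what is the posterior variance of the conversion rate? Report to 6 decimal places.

The Beta prior is conjugate to a Binomial/Bernoulli likelihood; the update adds successes to α and failures to β.
After batch 1: Beta(4.87+1, 4.33+19) = Beta(5.87, 23.33).
After batch 2: Beta(5.87+7, 23.33+27) = Beta(12.87, 50.33).
Var = αβ/((α+β)²(α+β+1)) = 12.87·50.33/(63.20²·64.20) = 0.002526.

0.002526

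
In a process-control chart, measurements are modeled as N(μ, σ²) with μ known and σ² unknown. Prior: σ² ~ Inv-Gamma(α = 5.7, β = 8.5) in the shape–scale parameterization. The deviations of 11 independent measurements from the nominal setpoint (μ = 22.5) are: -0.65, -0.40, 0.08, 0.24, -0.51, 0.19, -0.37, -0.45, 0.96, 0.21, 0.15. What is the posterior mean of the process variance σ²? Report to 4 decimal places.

With known mean μ and an Inverse-Gamma(α, β) prior on σ², the Normal likelihood is conjugate: posterior is Inv-Gamma(α + n/2, β + Σ(xᵢ−μ)²/2).
Σ(xᵢ−μ)² = (-0.65)² + (-0.40)² + (0.08)² + (0.24)² + (-0.51)² + (0.19)² + (-0.37)² + (-0.45)² + (0.96)² + (0.21)² + (0.15)² = 2.2703.
Posterior: Inv-Gamma(5.7 + 11/2, 8.5 + 2.2703/2) = Inv-Gamma(11.20, 9.63515).
E[σ²|data] = β/(α−1) = 9.63515/10.20 = 0.9446.

0.9446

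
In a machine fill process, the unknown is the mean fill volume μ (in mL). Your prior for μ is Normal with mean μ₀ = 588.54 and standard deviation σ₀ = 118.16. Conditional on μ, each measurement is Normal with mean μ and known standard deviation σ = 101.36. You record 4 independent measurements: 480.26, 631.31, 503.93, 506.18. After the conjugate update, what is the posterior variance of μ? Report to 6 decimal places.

2169.375883

For Normal data with known variance σ², a Normal(μ₀, σ₀²) prior on μ is conjugate. Posterior precision = 1/σ₀² + n/σ²; posterior mean is the precision-weighted average of μ₀ and x̄.
σ₀² = 118.16² = 13961.7856, σ² = 101.36² = 10273.8496; σ² + n·σ₀² = 10273.8496 + 4·13961.7856 = 66120.992.
Posterior precision = 1/σ₀² + n/σ² = 1/13961.7856 + 4/10273.8496 = (σ² + n·σ₀²)/(σ₀²σ²) = 66120.992/(13961.7856·10273.8496); posterior variance σₙ² = σ₀²σ²/(σ² + n·σ₀²) = 13961.7856·10273.8496/66120.992 = 2169.375883.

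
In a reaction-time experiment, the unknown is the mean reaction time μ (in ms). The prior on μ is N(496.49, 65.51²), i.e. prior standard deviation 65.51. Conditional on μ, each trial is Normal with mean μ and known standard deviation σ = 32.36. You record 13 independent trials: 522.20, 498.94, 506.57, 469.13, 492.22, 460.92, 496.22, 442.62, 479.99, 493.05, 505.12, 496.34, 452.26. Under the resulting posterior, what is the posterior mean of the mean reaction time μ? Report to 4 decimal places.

For Normal data with known variance σ², a Normal(μ₀, σ₀²) prior on μ is conjugate. Posterior precision = 1/σ₀² + n/σ²; posterior mean is the precision-weighted average of μ₀ and x̄.
Σxᵢ = 522.20 + 498.94 + 506.57 + 469.13 + 492.22 + 460.92 + 496.22 + 442.62 + 479.99 + 493.05 + 505.12 + 496.34 + 452.26 = 6315.58, so n·x̄ = 6315.58.
σ₀² = 65.51² = 4291.5601, σ² = 32.36² = 1047.1696; σ² + n·σ₀² = 1047.1696 + 13·4291.5601 = 56837.4509.
Posterior mean = (μ₀/σ₀² + n·x̄/σ²)/(1/σ₀² + n/σ²) = (σ²·μ₀ + σ₀²·n·x̄)/(σ² + n·σ₀²) = (1047.1696·496.49 + 4291.5601·6315.58)/56837.4509 = 27623600.371062/56837.4509 = 486.0105.

486.0105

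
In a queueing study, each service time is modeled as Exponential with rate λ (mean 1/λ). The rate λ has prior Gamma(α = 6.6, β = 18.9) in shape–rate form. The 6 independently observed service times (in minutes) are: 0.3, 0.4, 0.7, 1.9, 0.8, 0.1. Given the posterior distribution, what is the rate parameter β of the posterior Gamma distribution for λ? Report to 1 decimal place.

23.1

With a Gamma(shape α, rate β) prior on the exponential rate λ, the posterior after n observations with total T = Σxᵢ is Gamma(α+n, β+T).
Sum of observations T = 4.2 minutes; n = 6.
Posterior: Gamma(6.6+6, 18.9+4.2) = Gamma(12.6, 23.1).
Posterior β = 23.1.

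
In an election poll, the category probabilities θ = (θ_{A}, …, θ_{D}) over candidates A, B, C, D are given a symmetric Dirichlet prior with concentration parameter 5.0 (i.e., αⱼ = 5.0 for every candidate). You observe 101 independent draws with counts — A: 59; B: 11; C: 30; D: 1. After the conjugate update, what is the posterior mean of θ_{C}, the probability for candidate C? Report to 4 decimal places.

0.2893

The Dirichlet prior is conjugate to the Multinomial likelihood: each posterior αⱼ = prior αⱼ + observed count nⱼ.
Posterior concentration: (64.0, 16.0, 35.0, 6.0), total = 121.0.
E[θ_{C}|data] = α_{C}/Σα = 35.0/121.0 = 0.2893.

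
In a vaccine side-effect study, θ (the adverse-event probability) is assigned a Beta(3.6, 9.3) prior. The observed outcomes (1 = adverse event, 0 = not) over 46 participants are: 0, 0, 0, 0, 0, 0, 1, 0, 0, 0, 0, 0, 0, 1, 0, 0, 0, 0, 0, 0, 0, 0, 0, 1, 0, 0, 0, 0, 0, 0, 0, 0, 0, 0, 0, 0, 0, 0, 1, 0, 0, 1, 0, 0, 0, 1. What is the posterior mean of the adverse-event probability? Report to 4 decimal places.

The Beta prior is conjugate to a Binomial/Bernoulli likelihood; the update adds successes to α and failures to β.
Posterior: Beta(α+k, β+n−k) = Beta(3.6+6, 9.3+40) = Beta(9.6, 49.3).
Posterior mean = α/(α+β) = 9.6/58.9 = 0.1630.

0.1630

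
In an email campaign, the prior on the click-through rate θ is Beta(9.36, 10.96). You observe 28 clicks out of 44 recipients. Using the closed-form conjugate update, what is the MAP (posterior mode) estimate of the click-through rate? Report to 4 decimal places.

The Beta prior is conjugate to a Binomial/Bernoulli likelihood; the update adds successes to α and failures to β.
Posterior: Beta(α+k, β+n−k) = Beta(9.36+28, 10.96+16) = Beta(37.36, 26.96).
Mode of Beta(a,b) for a,b>1 is (a−1)/(a+b−2) = 36.36/62.32 = 0.5834.

0.5834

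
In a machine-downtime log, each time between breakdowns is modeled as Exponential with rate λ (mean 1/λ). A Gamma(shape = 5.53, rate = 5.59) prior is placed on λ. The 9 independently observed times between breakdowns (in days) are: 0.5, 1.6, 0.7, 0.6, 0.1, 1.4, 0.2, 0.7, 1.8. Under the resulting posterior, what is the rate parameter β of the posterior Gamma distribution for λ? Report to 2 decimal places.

With a Gamma(shape α, rate β) prior on the exponential rate λ, the posterior after n observations with total T = Σxᵢ is Gamma(α+n, β+T).
Sum of observations T = 7.6 days; n = 9.
Posterior: Gamma(5.53+9, 5.59+7.6) = Gamma(14.53, 13.19).
Posterior β = 13.19.

13.19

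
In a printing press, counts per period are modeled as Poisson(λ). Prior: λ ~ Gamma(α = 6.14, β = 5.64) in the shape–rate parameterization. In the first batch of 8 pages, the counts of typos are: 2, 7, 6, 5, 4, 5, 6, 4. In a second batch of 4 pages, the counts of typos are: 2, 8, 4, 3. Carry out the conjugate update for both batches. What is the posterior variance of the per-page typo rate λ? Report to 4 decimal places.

With a Gamma(shape α, rate β) prior, the Poisson likelihood is conjugate: the posterior is Gamma(α + ΣXᵢ, β + n).
Batch 1: sum of counts S = 39 over n = 8 pages.
After batch 1: Gamma(α+S, β+n) = Gamma(6.14+39, 5.64+8) = Gamma(45.14, 13.64).
Batch 2: sum of counts S = 17 over n = 4 pages.
After batch 2: Gamma(α+S, β+n) = Gamma(45.14+17, 13.64+4) = Gamma(62.14, 17.64).
Var = α/β² = 62.14/17.64² = 0.1997.

0.1997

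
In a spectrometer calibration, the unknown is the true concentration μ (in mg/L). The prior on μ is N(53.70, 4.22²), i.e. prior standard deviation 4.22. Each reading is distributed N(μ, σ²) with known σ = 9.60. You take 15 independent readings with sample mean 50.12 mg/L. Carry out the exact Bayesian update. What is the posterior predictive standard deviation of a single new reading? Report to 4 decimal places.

For Normal data with known variance σ², a Normal(μ₀, σ₀²) prior on μ is conjugate. Posterior precision = 1/σ₀² + n/σ²; posterior mean is the precision-weighted average of μ₀ and x̄.
σ₀² = 4.22² = 17.8084, σ² = 9.60² = 92.16; σ² + n·σ₀² = 92.16 + 15·17.8084 = 359.286.
Posterior precision = 1/σ₀² + n/σ² = 1/17.8084 + 15/92.16 = (σ² + n·σ₀²)/(σ₀²σ²) = 359.286/(17.8084·92.16); posterior variance σₙ² = σ₀²σ²/(σ² + n·σ₀²) = 17.8084·92.16/359.286 = 4.568010.
Predictive variance for one new observation = σₙ² + σ² = 17.8084·92.16/359.286 + 92.16 = σ²·(σ₀² + 359.286)/359.286 = 92.16·377.0944/359.286 = 96.728010; SD = √(92.16·377.0944/359.286) = 9.8350.

9.8350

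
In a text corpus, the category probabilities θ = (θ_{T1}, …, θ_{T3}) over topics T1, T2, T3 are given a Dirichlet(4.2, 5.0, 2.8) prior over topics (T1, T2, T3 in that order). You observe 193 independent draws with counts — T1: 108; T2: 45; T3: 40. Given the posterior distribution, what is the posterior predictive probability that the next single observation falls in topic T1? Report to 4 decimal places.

The Dirichlet prior is conjugate to the Multinomial likelihood: each posterior αⱼ = prior αⱼ + observed count nⱼ.
Posterior concentration: (112.2, 50.0, 42.8), total = 205.0.
P(next = T1 | data) = α_{T1}/Σα = 0.5473.

0.5473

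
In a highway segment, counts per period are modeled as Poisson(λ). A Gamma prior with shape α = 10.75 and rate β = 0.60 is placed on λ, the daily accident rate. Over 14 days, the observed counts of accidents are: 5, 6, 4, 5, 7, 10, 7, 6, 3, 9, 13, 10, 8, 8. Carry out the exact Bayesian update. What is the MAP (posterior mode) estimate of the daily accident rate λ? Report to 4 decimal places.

7.5856

With a Gamma(shape α, rate β) prior, the Poisson likelihood is conjugate: the posterior is Gamma(α + ΣXᵢ, β + n).
Sum of counts S = 101 over n = 14 days.
Posterior: Gamma(α+S, β+n) = Gamma(10.75+101, 0.60+14) = Gamma(111.75, 14.60).
Mode of Gamma(α,β) for α≥1 is (α−1)/β = 110.75/14.60 = 7.5856.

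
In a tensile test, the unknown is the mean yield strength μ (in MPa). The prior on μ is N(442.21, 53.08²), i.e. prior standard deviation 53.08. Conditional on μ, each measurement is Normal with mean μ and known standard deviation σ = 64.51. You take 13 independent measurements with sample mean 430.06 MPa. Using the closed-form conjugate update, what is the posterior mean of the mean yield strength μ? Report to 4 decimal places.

431.2996

For Normal data with known variance σ², a Normal(μ₀, σ₀²) prior on μ is conjugate. Posterior precision = 1/σ₀² + n/σ²; posterior mean is the precision-weighted average of μ₀ and x̄.
n·x̄ = 13·430.06 = 5590.78.
σ₀² = 53.08² = 2817.4864, σ² = 64.51² = 4161.5401; σ² + n·σ₀² = 4161.5401 + 13·2817.4864 = 40788.8633.
Posterior mean = (μ₀/σ₀² + n·x̄/σ²)/(1/σ₀² + n/σ²) = (σ²·μ₀ + σ₀²·n·x̄)/(σ² + n·σ₀²) = (4161.5401·442.21 + 2817.4864·5590.78)/40788.8633 = 17592221.263013/40788.8633 = 431.2996.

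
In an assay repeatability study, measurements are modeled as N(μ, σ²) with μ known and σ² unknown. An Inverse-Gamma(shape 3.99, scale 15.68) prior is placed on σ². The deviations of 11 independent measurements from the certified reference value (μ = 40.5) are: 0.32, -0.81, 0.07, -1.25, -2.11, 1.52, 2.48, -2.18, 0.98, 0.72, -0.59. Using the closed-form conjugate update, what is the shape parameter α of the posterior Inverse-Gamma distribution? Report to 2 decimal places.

9.49

With known mean μ and an Inverse-Gamma(α, β) prior on σ², the Normal likelihood is conjugate: posterior is Inv-Gamma(α + n/2, β + Σ(xᵢ−μ)²/2).
Σ(xᵢ−μ)² = (0.32)² + (-0.81)² + (0.07)² + (-1.25)² + (-2.11)² + (1.52)² + (2.48)² + (-2.18)² + (0.98)² + (0.72)² + (-0.59)² = 21.8181.
Posterior: Inv-Gamma(3.99 + 11/2, 15.68 + 21.8181/2) = Inv-Gamma(9.49, 26.58905).
Posterior α = 9.49.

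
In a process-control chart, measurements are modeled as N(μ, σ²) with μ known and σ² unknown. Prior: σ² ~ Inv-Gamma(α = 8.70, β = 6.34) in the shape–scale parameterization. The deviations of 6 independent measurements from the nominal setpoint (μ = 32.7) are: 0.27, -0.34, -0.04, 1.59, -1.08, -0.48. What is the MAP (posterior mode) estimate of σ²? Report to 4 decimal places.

With known mean μ and an Inverse-Gamma(α, β) prior on σ², the Normal likelihood is conjugate: posterior is Inv-Gamma(α + n/2, β + Σ(xᵢ−μ)²/2).
Σ(xᵢ−μ)² = (0.27)² + (-0.34)² + (-0.04)² + (1.59)² + (-1.08)² + (-0.48)² = 4.1150.
Posterior: Inv-Gamma(8.70 + 6/2, 6.34 + 4.1150/2) = Inv-Gamma(11.70, 8.39750).
Mode = β/(α+1) = 8.39750/12.70 = 0.6612.

0.6612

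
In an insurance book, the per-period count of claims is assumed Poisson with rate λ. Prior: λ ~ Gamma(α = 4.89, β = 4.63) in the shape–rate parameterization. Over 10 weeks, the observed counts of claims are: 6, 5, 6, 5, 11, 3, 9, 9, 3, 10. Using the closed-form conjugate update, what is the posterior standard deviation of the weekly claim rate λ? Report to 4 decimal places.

With a Gamma(shape α, rate β) prior, the Poisson likelihood is conjugate: the posterior is Gamma(α + ΣXᵢ, β + n).
Sum of counts S = 67 over n = 10 weeks.
Posterior: Gamma(α+S, β+n) = Gamma(4.89+67, 4.63+10) = Gamma(71.89, 14.63).
SD = √α/β = √71.89/14.63 = 0.5795.

0.5795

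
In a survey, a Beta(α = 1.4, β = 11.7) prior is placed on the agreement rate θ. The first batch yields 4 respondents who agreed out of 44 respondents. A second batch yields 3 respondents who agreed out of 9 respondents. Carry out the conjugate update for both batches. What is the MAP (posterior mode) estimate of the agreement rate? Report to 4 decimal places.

0.1154

The Beta prior is conjugate to a Binomial/Bernoulli likelihood; the update adds successes to α and failures to β.
After batch 1: Beta(1.4+4, 11.7+40) = Beta(5.4, 51.7).
After batch 2: Beta(5.4+3, 51.7+6) = Beta(8.4, 57.7).
Mode of Beta(a,b) for a,b>1 is (a−1)/(a+b−2) = 7.4/64.1 = 0.1154.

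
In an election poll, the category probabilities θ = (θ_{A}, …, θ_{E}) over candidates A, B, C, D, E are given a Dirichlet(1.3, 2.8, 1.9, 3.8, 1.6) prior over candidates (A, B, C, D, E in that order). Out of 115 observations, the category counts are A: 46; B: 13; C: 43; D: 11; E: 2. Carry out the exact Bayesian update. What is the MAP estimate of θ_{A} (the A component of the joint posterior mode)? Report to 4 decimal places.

0.3814

The Dirichlet prior is conjugate to the Multinomial likelihood: each posterior αⱼ = prior αⱼ + observed count nⱼ.
Posterior concentration: (47.3, 15.8, 44.9, 14.8, 3.6), total = 126.4.
Joint mode component: (α_{A}−1)/(Σα−K) = 46.3/121.4 = 0.3814.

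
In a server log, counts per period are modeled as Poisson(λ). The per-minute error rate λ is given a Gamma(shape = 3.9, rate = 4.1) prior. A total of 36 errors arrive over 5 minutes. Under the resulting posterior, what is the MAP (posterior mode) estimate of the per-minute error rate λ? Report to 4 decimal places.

4.2747

With a Gamma(shape α, rate β) prior, the Poisson likelihood is conjugate: the posterior is Gamma(α + ΣXᵢ, β + n).
Posterior: Gamma(α+S, β+n) = Gamma(3.9+36, 4.1+5) = Gamma(39.9, 9.1).
Mode of Gamma(α,β) for α≥1 is (α−1)/β = 38.9/9.1 = 4.2747.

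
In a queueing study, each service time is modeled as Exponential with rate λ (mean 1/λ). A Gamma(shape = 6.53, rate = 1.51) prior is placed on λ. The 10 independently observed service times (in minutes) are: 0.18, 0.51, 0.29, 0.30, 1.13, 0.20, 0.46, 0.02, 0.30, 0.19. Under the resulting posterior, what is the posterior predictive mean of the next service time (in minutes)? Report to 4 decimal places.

0.3278

With a Gamma(shape α, rate β) prior on the exponential rate λ, the posterior after n observations with total T = Σxᵢ is Gamma(α+n, β+T).
Sum of observations T = 3.58 minutes; n = 10.
Posterior: Gamma(6.53+10, 1.51+3.58) = Gamma(16.53, 5.09).
The predictive distribution for the next observation is Lomax; its mean is β/(α−1) = 5.09/15.53 = 0.3278.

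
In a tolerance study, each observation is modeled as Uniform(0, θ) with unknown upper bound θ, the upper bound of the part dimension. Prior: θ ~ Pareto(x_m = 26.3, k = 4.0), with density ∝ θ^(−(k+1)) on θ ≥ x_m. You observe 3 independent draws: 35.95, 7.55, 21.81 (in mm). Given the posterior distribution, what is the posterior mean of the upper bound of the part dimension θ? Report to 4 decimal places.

A Pareto(scale x_m, shape k) prior on the upper bound θ of Uniform(0, θ) is conjugate: posterior is Pareto(max(x_m, max xᵢ), k + n).
Sample maximum = 35.95; prior scale x_m = 26.3 → posterior scale = max = 35.95.
Posterior shape = 4.0 + 3 = 7.0.
E[θ|data] = k·x_m/(k−1) = 7.0·35.95/6.0 = 41.9417.

41.9417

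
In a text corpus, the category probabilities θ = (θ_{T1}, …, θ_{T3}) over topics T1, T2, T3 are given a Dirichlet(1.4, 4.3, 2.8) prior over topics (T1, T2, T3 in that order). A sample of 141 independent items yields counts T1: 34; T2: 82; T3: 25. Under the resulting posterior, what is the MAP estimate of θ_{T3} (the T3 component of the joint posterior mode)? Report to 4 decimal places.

The Dirichlet prior is conjugate to the Multinomial likelihood: each posterior αⱼ = prior αⱼ + observed count nⱼ.
Posterior concentration: (35.4, 86.3, 27.8), total = 149.5.
Joint mode component: (α_{T3}−1)/(Σα−K) = 26.8/146.5 = 0.1829.

0.1829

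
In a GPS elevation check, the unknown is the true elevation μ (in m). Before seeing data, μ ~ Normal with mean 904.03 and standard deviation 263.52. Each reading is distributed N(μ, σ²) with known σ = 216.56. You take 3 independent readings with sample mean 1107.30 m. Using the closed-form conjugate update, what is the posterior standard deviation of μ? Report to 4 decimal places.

112.9611

For Normal data with known variance σ², a Normal(μ₀, σ₀²) prior on μ is conjugate. Posterior precision = 1/σ₀² + n/σ²; posterior mean is the precision-weighted average of μ₀ and x̄.
σ₀² = 263.52² = 69442.7904, σ² = 216.56² = 46898.2336; σ² + n·σ₀² = 46898.2336 + 3·69442.7904 = 255226.6048.
Posterior precision = 1/σ₀² + n/σ² = 1/69442.7904 + 3/46898.2336 = (σ² + n·σ₀²)/(σ₀²σ²) = 255226.6048/(69442.7904·46898.2336); posterior variance σₙ² = σ₀²σ²/(σ² + n·σ₀²) = 69442.7904·46898.2336/255226.6048 = 12760.206596.
Posterior SD = √σₙ² = √(69442.7904·46898.2336/255226.6048) = 112.9611.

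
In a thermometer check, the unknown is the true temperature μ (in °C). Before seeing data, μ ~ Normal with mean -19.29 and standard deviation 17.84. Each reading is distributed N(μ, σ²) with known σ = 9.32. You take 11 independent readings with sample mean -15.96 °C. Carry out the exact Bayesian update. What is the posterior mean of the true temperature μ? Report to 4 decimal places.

-16.0406

For Normal data with known variance σ², a Normal(μ₀, σ₀²) prior on μ is conjugate. Posterior precision = 1/σ₀² + n/σ²; posterior mean is the precision-weighted average of μ₀ and x̄.
n·x̄ = 11·(-15.96) = -175.56.
σ₀² = 17.84² = 318.2656, σ² = 9.32² = 86.8624; σ² + n·σ₀² = 86.8624 + 11·318.2656 = 3587.784.
Posterior mean = (μ₀/σ₀² + n·x̄/σ²)/(1/σ₀² + n/σ²) = (σ²·μ₀ + σ₀²·n·x̄)/(σ² + n·σ₀²) = (86.8624·(-19.29) + 318.2656·(-175.56))/3587.784 = -57550.284432/3587.784 = -16.0406.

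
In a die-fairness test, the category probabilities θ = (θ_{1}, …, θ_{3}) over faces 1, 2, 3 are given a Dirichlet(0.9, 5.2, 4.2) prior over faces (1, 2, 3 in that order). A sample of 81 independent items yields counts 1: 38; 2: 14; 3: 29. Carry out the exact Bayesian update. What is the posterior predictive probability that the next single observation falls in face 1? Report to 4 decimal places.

The Dirichlet prior is conjugate to the Multinomial likelihood: each posterior αⱼ = prior αⱼ + observed count nⱼ.
Posterior concentration: (38.9, 19.2, 33.2), total = 91.3.
P(next = 1 | data) = α_{1}/Σα = 0.4261.

0.4261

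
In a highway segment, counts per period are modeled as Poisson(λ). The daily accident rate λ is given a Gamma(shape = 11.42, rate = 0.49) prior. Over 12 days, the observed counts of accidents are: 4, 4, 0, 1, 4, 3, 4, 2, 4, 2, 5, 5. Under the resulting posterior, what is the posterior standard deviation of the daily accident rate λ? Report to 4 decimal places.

0.5628

With a Gamma(shape α, rate β) prior, the Poisson likelihood is conjugate: the posterior is Gamma(α + ΣXᵢ, β + n).
Sum of counts S = 38 over n = 12 days.
Posterior: Gamma(α+S, β+n) = Gamma(11.42+38, 0.49+12) = Gamma(49.42, 12.49).
SD = √α/β = √49.42/12.49 = 0.5628.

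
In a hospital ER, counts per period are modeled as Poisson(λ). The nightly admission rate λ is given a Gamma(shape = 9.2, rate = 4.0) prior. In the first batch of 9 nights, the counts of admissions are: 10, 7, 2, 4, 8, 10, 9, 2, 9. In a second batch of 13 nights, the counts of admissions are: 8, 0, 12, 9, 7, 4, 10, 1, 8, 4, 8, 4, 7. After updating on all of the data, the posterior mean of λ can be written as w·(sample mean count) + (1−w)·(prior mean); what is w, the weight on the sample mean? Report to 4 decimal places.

With a Gamma(shape α, rate β) prior, the Poisson likelihood is conjugate: the posterior is Gamma(α + ΣXᵢ, β + n).
Total number of nights: n = 9 + 13 = 22.
Posterior mean = (α₀+S)/(β₀+n) = [n/(β₀+n)]·(S/n) + [β₀/(β₀+n)]·(α₀/β₀), so only n and β₀ enter the weight.
Weight on data w = n/(β₀+n) = 22/(4.0+22) = 22/26.0 = 0.8462.

0.8462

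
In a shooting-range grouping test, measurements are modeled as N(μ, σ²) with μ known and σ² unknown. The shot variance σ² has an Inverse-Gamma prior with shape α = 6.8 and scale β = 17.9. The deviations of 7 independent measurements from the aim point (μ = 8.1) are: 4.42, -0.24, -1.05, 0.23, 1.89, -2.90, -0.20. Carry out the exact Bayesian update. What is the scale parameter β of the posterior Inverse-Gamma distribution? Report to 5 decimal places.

34.28575

With known mean μ and an Inverse-Gamma(α, β) prior on σ², the Normal likelihood is conjugate: posterior is Inv-Gamma(α + n/2, β + Σ(xᵢ−μ)²/2).
Σ(xᵢ−μ)² = (4.42)² + (-0.24)² + (-1.05)² + (0.23)² + (1.89)² + (-2.90)² + (-0.20)² = 32.7715.
Posterior: Inv-Gamma(6.8 + 7/2, 17.9 + 32.7715/2) = Inv-Gamma(10.30, 34.28575).
Posterior β = 34.28575.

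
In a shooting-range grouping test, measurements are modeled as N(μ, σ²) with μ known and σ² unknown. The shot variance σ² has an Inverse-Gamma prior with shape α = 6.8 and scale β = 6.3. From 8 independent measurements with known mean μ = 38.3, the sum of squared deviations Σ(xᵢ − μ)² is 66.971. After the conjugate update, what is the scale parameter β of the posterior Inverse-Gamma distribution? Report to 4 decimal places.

39.7855

With known mean μ and an Inverse-Gamma(α, β) prior on σ², the Normal likelihood is conjugate: posterior is Inv-Gamma(α + n/2, β + Σ(xᵢ−μ)²/2).
Posterior: Inv-Gamma(6.8 + 8/2, 6.3 + 66.971/2) = Inv-Gamma(10.80, 39.7855).
Posterior β = 39.7855.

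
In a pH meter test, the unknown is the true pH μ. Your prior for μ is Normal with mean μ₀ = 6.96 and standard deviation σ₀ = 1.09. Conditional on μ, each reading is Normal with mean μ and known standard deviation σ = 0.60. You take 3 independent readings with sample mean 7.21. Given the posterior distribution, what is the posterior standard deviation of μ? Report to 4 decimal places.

For Normal data with known variance σ², a Normal(μ₀, σ₀²) prior on μ is conjugate. Posterior precision = 1/σ₀² + n/σ²; posterior mean is the precision-weighted average of μ₀ and x̄.
σ₀² = 1.09² = 1.1881, σ² = 0.60² = 0.36; σ² + n·σ₀² = 0.36 + 3·1.1881 = 3.9243.
Posterior precision = 1/σ₀² + n/σ² = 1/1.1881 + 3/0.36 = (σ² + n·σ₀²)/(σ₀²σ²) = 3.9243/(1.1881·0.36); posterior variance σₙ² = σ₀²σ²/(σ² + n·σ₀²) = 1.1881·0.36/3.9243 = 0.108992.
Posterior SD = √σₙ² = √(1.1881·0.36/3.9243) = 0.3301.

0.3301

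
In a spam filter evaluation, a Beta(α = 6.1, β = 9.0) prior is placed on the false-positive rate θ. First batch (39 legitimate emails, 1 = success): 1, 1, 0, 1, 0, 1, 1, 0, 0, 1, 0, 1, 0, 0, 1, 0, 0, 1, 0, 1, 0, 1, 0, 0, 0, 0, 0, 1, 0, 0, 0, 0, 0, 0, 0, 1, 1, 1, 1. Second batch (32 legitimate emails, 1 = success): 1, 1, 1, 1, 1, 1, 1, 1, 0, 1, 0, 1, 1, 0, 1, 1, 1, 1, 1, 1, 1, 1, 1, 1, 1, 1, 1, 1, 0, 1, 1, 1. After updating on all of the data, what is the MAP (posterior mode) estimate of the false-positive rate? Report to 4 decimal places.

The Beta prior is conjugate to a Binomial/Bernoulli likelihood; the update adds successes to α and failures to β.
After batch 1: Beta(6.1+16, 9.0+23) = Beta(22.1, 32.0).
After batch 2: Beta(22.1+28, 32.0+4) = Beta(50.1, 36.0).
Mode of Beta(a,b) for a,b>1 is (a−1)/(a+b−2) = 49.1/84.1 = 0.5838.

0.5838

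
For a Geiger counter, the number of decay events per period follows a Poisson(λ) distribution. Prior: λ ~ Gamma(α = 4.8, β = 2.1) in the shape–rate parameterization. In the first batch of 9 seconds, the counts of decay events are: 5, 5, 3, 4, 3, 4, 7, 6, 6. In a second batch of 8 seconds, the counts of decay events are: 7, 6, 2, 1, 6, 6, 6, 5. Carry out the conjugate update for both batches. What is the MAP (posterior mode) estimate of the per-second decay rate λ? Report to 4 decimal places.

With a Gamma(shape α, rate β) prior, the Poisson likelihood is conjugate: the posterior is Gamma(α + ΣXᵢ, β + n).
Batch 1: sum of counts S = 43 over n = 9 seconds.
After batch 1: Gamma(α+S, β+n) = Gamma(4.8+43, 2.1+9) = Gamma(47.8, 11.1).
Batch 2: sum of counts S = 39 over n = 8 seconds.
After batch 2: Gamma(α+S, β+n) = Gamma(47.8+39, 11.1+8) = Gamma(86.8, 19.1).
Mode of Gamma(α,β) for α≥1 is (α−1)/β = 85.8/19.1 = 4.4921.

4.4921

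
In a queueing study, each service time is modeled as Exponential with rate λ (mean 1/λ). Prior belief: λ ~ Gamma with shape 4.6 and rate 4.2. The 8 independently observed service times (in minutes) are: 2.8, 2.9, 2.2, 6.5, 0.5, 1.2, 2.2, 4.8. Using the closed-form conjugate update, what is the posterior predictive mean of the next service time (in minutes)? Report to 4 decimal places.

With a Gamma(shape α, rate β) prior on the exponential rate λ, the posterior after n observations with total T = Σxᵢ is Gamma(α+n, β+T).
Sum of observations T = 23.1 minutes; n = 8.
Posterior: Gamma(4.6+8, 4.2+23.1) = Gamma(12.6, 27.3).
The predictive distribution for the next observation is Lomax; its mean is β/(α−1) = 27.3/11.6 = 2.3534.

2.3534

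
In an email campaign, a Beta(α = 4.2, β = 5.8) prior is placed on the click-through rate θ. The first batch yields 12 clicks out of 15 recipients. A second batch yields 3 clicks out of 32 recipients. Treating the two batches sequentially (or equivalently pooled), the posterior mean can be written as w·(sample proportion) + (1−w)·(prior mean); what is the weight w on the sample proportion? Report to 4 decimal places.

0.8246

The Beta prior is conjugate to a Binomial/Bernoulli likelihood; the update adds successes to α and failures to β.
Total number of recipients: n = 15 + 32 = 47.
Posterior mean = (α₀+k)/(α₀+β₀+n) = [n/(α₀+β₀+n)]·(k/n) + [(α₀+β₀)/(α₀+β₀+n)]·α₀/(α₀+β₀), so only n and the prior enter the weight.
The weight on the data is w = n/(α₀+β₀+n) = 47/(4.2+5.8+47) = 47/57.0 = 0.8246.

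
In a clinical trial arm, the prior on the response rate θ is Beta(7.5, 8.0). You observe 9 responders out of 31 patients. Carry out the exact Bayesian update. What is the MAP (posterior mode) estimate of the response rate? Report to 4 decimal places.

The Beta prior is conjugate to a Binomial/Bernoulli likelihood; the update adds successes to α and failures to β.
Posterior: Beta(α+k, β+n−k) = Beta(7.5+9, 8.0+22) = Beta(16.5, 30.0).
Mode of Beta(a,b) for a,b>1 is (a−1)/(a+b−2) = 15.5/44.5 = 0.3483.

0.3483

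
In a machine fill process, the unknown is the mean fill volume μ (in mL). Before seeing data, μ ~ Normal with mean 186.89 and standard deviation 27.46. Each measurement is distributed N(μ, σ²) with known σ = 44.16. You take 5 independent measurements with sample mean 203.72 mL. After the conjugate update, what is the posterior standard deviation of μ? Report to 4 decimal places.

16.0331

For Normal data with known variance σ², a Normal(μ₀, σ₀²) prior on μ is conjugate. Posterior precision = 1/σ₀² + n/σ²; posterior mean is the precision-weighted average of μ₀ and x̄.
σ₀² = 27.46² = 754.0516, σ² = 44.16² = 1950.1056; σ² + n·σ₀² = 1950.1056 + 5·754.0516 = 5720.3636.
Posterior precision = 1/σ₀² + n/σ² = 1/754.0516 + 5/1950.1056 = (σ² + n·σ₀²)/(σ₀²σ²) = 5720.3636/(754.0516·1950.1056); posterior variance σₙ² = σ₀²σ²/(σ² + n·σ₀²) = 754.0516·1950.1056/5720.3636 = 257.060626.
Posterior SD = √σₙ² = √(754.0516·1950.1056/5720.3636) = 16.0331.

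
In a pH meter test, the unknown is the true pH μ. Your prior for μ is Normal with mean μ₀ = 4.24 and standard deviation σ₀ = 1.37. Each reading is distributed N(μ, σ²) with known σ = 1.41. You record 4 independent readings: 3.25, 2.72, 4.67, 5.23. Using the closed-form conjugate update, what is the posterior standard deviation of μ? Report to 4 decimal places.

For Normal data with known variance σ², a Normal(μ₀, σ₀²) prior on μ is conjugate. Posterior precision = 1/σ₀² + n/σ²; posterior mean is the precision-weighted average of μ₀ and x̄.
σ₀² = 1.37² = 1.8769, σ² = 1.41² = 1.9881; σ² + n·σ₀² = 1.9881 + 4·1.8769 = 9.4957.
Posterior precision = 1/σ₀² + n/σ² = 1/1.8769 + 4/1.9881 = (σ² + n·σ₀²)/(σ₀²σ²) = 9.4957/(1.8769·1.9881); posterior variance σₙ² = σ₀²σ²/(σ² + n·σ₀²) = 1.8769·1.9881/9.4957 = 0.392964.
Posterior SD = √σₙ² = √(1.8769·1.9881/9.4957) = 0.6269.

0.6269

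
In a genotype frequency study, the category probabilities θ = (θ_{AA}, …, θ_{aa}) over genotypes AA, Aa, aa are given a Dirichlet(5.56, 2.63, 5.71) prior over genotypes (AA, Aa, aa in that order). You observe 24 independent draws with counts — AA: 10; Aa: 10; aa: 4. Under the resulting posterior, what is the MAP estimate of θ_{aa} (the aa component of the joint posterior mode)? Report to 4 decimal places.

0.2496

The Dirichlet prior is conjugate to the Multinomial likelihood: each posterior αⱼ = prior αⱼ + observed count nⱼ.
Posterior concentration: (15.56, 12.63, 9.71), total = 37.90.
Joint mode component: (α_{aa}−1)/(Σα−K) = 8.71/34.90 = 0.2496.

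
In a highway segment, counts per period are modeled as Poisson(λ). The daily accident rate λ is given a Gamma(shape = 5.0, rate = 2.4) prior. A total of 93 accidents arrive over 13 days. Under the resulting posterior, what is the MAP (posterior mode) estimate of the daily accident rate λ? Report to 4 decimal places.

With a Gamma(shape α, rate β) prior, the Poisson likelihood is conjugate: the posterior is Gamma(α + ΣXᵢ, β + n).
Posterior: Gamma(α+S, β+n) = Gamma(5.0+93, 2.4+13) = Gamma(98.0, 15.4).
Mode of Gamma(α,β) for α≥1 is (α−1)/β = 97.0/15.4 = 6.2987.

6.2987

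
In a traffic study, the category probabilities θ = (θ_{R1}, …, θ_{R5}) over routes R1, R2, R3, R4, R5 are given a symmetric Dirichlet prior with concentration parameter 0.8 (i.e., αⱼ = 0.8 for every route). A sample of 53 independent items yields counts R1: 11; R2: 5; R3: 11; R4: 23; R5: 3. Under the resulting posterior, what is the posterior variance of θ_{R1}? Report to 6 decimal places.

The Dirichlet prior is conjugate to the Multinomial likelihood: each posterior αⱼ = prior αⱼ + observed count nⱼ.
Posterior concentration: (11.8, 5.8, 11.8, 23.8, 3.8), total = 57.0.
Var[θ_j] = α_j(Σα−α_j)/((Σα)²(Σα+1)) = 11.8·45.2/(57.0²·58.0) = 0.002830.

0.002830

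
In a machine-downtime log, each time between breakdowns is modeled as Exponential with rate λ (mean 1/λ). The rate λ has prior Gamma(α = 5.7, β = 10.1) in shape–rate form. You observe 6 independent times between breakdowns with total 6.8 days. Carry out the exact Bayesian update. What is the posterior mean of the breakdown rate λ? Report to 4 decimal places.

0.6923

With a Gamma(shape α, rate β) prior on the exponential rate λ, the posterior after n observations with total T = Σxᵢ is Gamma(α+n, β+T).
Posterior: Gamma(5.7+6, 10.1+6.8) = Gamma(11.7, 16.9).
Posterior mean of λ = α/β = 11.7/16.9 = 0.6923.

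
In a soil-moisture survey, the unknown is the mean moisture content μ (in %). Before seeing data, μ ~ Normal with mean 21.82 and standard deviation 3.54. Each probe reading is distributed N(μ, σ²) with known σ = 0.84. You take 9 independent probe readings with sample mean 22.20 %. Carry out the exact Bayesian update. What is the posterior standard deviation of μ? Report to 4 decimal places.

0.2791

For Normal data with known variance σ², a Normal(μ₀, σ₀²) prior on μ is conjugate. Posterior precision = 1/σ₀² + n/σ²; posterior mean is the precision-weighted average of μ₀ and x̄.
σ₀² = 3.54² = 12.5316, σ² = 0.84² = 0.7056; σ² + n·σ₀² = 0.7056 + 9·12.5316 = 113.49.
Posterior precision = 1/σ₀² + n/σ² = 1/12.5316 + 9/0.7056 = (σ² + n·σ₀²)/(σ₀²σ²) = 113.49/(12.5316·0.7056); posterior variance σₙ² = σ₀²σ²/(σ² + n·σ₀²) = 12.5316·0.7056/113.49 = 0.077913.
Posterior SD = √σₙ² = √(12.5316·0.7056/113.49) = 0.2791.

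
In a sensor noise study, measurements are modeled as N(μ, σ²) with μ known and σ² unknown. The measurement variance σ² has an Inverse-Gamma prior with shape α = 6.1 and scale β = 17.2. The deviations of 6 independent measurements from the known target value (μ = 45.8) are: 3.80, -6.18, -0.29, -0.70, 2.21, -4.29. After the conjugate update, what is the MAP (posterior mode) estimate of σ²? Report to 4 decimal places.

With known mean μ and an Inverse-Gamma(α, β) prior on σ², the Normal likelihood is conjugate: posterior is Inv-Gamma(α + n/2, β + Σ(xᵢ−μ)²/2).
Σ(xᵢ−μ)² = (3.80)² + (-6.18)² + (-0.29)² + (-0.70)² + (2.21)² + (-4.29)² = 76.4947.
Posterior: Inv-Gamma(6.1 + 6/2, 17.2 + 76.4947/2) = Inv-Gamma(9.10, 55.44735).
Mode = β/(α+1) = 55.44735/10.10 = 5.4898.

5.4898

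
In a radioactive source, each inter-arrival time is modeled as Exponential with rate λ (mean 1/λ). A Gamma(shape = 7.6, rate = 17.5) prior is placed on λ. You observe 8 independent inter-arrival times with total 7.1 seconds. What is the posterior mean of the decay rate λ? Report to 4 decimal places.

With a Gamma(shape α, rate β) prior on the exponential rate λ, the posterior after n observations with total T = Σxᵢ is Gamma(α+n, β+T).
Posterior: Gamma(7.6+8, 17.5+7.1) = Gamma(15.6, 24.6).
Posterior mean of λ = α/β = 15.6/24.6 = 0.6341.

0.6341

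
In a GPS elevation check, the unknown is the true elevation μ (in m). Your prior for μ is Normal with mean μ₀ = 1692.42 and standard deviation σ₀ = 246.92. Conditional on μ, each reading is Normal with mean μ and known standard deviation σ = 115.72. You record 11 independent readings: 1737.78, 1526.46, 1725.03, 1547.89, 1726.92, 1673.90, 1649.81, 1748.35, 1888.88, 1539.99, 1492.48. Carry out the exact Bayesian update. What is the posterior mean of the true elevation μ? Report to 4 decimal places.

1660.4109

For Normal data with known variance σ², a Normal(μ₀, σ₀²) prior on μ is conjugate. Posterior precision = 1/σ₀² + n/σ²; posterior mean is the precision-weighted average of μ₀ and x̄.
Σxᵢ = 1737.78 + 1526.46 + 1725.03 + 1547.89 + 1726.92 + 1673.90 + 1649.81 + 1748.35 + 1888.88 + 1539.99 + 1492.48 = 18257.49, so n·x̄ = 18257.49.
σ₀² = 246.92² = 60969.4864, σ² = 115.72² = 13391.1184; σ² + n·σ₀² = 13391.1184 + 11·60969.4864 = 684055.4688.
Posterior mean = (μ₀/σ₀² + n·x̄/σ²)/(1/σ₀² + n/σ²) = (σ²·μ₀ + σ₀²·n·x̄)/(σ² + n·σ₀²) = (13391.1184·1692.42 + 60969.4864·18257.49)/684055.4688 = 1135813184.855664/684055.4688 = 1660.4109.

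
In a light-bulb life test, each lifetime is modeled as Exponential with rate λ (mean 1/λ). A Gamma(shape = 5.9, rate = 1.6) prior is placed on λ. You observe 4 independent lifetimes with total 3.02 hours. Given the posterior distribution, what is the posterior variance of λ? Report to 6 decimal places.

With a Gamma(shape α, rate β) prior on the exponential rate λ, the posterior after n observations with total T = Σxᵢ is Gamma(α+n, β+T).
Posterior: Gamma(5.9+4, 1.6+3.02) = Gamma(9.9, 4.62).
Var = α/β² = 0.463822.

0.463822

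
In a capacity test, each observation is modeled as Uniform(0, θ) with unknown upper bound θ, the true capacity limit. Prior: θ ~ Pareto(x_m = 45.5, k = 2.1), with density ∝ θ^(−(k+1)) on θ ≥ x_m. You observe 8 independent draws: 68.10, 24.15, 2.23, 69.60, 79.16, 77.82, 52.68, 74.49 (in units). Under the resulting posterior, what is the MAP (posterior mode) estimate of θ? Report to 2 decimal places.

79.16

A Pareto(scale x_m, shape k) prior on the upper bound θ of Uniform(0, θ) is conjugate: posterior is Pareto(max(x_m, max xᵢ), k + n).
Sample maximum = 79.16; prior scale x_m = 45.5 → posterior scale = max = 79.16.
Posterior shape = 2.1 + 8 = 10.1.
The Pareto density is decreasing on [x_m, ∞), so the mode is x_m = 79.16.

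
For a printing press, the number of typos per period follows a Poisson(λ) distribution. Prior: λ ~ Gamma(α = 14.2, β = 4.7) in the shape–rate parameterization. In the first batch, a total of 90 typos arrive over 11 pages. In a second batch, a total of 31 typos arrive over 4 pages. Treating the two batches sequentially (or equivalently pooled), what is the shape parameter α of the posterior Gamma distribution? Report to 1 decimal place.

135.2

With a Gamma(shape α, rate β) prior, the Poisson likelihood is conjugate: the posterior is Gamma(α + ΣXᵢ, β + n).
After batch 1: Gamma(α+S, β+n) = Gamma(14.2+90, 4.7+11) = Gamma(104.2, 15.7).
After batch 2: Gamma(α+S, β+n) = Gamma(104.2+31, 15.7+4) = Gamma(135.2, 19.7).
Posterior α = 135.2.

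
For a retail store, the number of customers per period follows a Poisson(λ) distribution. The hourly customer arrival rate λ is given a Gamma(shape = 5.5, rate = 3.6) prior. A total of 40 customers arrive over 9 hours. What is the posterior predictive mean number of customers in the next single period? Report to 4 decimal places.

3.6111

With a Gamma(shape α, rate β) prior, the Poisson likelihood is conjugate: the posterior is Gamma(α + ΣXᵢ, β + n).
Posterior: Gamma(α+S, β+n) = Gamma(5.5+40, 3.6+9) = Gamma(45.5, 12.6).
The predictive distribution for one future period is NegBinom with mean α/β = 3.6111.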